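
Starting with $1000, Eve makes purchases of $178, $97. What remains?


Add up expenses:
$178 + $97 = $275
Subtract from budget:
$1000 - $275 = $725

$725


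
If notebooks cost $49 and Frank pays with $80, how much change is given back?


Start with the amount paid:
$80
Subtract the price:
$80 - $49 = $31

$31


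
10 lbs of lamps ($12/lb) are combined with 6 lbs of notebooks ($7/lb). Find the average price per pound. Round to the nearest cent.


Cost of lamps:
10 x $12 = $120
Cost of notebooks:
6 x $7 = $42
Total cost: $120 + $42 = $162
Total weight: 16 lbs
Average: $162 / 16 = $10.125 ≈ $10.13/lb

$10.13/lb


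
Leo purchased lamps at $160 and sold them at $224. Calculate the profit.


Selling price = $224
Cost price = $160
Profit = selling price - cost price:
Profit = $224 - $160 = $64

$64


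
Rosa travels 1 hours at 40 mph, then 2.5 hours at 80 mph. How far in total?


Leg 1 distance:
40 x 1 = 40 miles
Leg 2 distance:
80 x 2.5 = 200 miles
Total distance:
40 + 200 = 240 miles

240 miles


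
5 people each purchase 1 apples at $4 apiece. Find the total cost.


Cost per person:
1 x $4 = $4
Group total:
5 x $4 = $20

$20


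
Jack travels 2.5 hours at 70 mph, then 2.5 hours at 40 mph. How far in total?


Leg 1 distance:
70 x 2.5 = 175 miles
Leg 2 distance:
40 x 2.5 = 100 miles
Total distance:
175 + 100 = 275 miles

275 miles


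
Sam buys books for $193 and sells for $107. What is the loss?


Selling price = $107
Cost price = $193
Loss = cost price - selling price:
Loss = $193 - $107 = $86

$86


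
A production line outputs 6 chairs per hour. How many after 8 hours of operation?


Production rate: 6 chairs per hour
Time: 8 hours
Total: 6 x 8 = 48 chairs

48 chairs


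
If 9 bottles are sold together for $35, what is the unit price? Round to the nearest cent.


Total cost: $35
Number of items: 9
Unit price: $35 / 9 = $3.8888... ≈ $3.89

$3.89


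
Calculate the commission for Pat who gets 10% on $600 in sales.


Convert rate to decimal:
10% = 0.1
Multiply by sales:
$600 x 0.1 = $60

$60


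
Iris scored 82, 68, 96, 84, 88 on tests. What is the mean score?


Add the scores:
82 + 68 + 96 + 84 + 88 = 418
Divide by the number of tests:
418 / 5 = 83.6

83.6


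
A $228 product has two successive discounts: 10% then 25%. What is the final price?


First discount:
10% of $228 = $22.80
Price after first discount:
$228 - $22.80 = $205.20
Second discount:
25% of $205.20 = $51.30
Final price:
$205.20 - $51.30 = $153.90

$153.90


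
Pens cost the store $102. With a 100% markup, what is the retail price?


Calculate the markup amount:
100% of $102 = $102
Add to cost:
$102 + $102 = $204

$204


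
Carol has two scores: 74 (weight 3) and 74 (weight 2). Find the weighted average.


Weighted sum:
3 x 74 + 2 x 74 = 370
Total weight:
3 + 2 = 5
Weighted average:
370 / 5 = 74

74


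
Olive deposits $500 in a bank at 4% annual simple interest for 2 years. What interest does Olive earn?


Use the formula I = P x R x T / 100
P x R x T = 500 x 4 x 2 = 4000
I = 4000 / 100 = $40

$40


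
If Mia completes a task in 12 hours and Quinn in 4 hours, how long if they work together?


Mia's rate: 1/12 of the job per hour
Quinn's rate: 1/4 of the job per hour
Combined rate: 1/12 + 1/4 = 1/3 per hour
Time = 1 / (1/3) = 3 hours

3 hours


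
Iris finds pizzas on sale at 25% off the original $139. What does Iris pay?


Calculate the discount amount:
25% of $139 = $34.75
Subtract from original:
$139 - $34.75 = $104.25

$104.25


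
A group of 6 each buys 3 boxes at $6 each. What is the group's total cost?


Cost per person:
3 x $6 = $18
Group total:
6 x $18 = $108

$108


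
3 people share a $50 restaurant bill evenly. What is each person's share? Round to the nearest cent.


Total bill: $50
Number of people: 3
Each pays: $50 / 3 = $16.6666... ≈ $16.67

$16.67


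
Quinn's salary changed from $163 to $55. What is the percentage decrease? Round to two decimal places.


Find the absolute change:
|55 - 163| = 108
Divide by original and multiply by 100:
108 / 163 x 100 = 66.2576...% ≈ 66.26%

66.26%


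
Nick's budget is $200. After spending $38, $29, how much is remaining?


Add up expenses:
$38 + $29 = $67
Subtract from budget:
$200 - $67 = $133

$133


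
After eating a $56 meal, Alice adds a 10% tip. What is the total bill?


Calculate the tip:
10% of $56 = $5.60
Add tip to meal cost:
$56 + $5.60 = $61.60

$61.60


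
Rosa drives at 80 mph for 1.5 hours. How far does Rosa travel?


Use the formula: distance = speed x time
Speed = 80 mph, Time = 1.5 hours
80 x 1.5 = 120 miles

120 miles


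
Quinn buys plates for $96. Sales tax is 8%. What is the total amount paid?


Calculate the tax:
8% of $96 = $7.68
Add tax to price:
$96 + $7.68 = $103.68

$103.68


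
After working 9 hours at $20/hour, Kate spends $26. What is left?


Calculate earnings:
9 x $20 = $180
Subtract spending:
$180 - $26 = $154

$154


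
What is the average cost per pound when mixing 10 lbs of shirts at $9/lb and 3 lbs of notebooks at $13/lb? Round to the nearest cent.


Cost of shirts:
10 x $9 = $90
Cost of notebooks:
3 x $13 = $39
Total cost: $90 + $39 = $129
Total weight: 13 lbs
Average: $129 / 13 = $9.9230... ≈ $9.92/lb

$9.92/lb


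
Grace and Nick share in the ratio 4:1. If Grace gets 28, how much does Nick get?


Find the multiplier:
28 / 4 = 7
Apply to Nick's share:
1 x 7 = 7

7


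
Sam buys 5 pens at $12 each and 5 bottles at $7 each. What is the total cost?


Cost of pens:
5 x $12 = $60
Cost of bottles:
5 x $7 = $35
Add both:
$60 + $35 = $95

$95


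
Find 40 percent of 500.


Convert percentage to decimal:
40% = 0.4
Multiply:
500 x 0.4 = 200

200


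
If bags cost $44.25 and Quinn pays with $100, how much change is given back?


Start with the amount paid:
$100
Subtract the price:
$100 - $44.25 = $55.75

$55.75


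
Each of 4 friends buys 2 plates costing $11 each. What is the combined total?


Cost per person:
2 x $11 = $22
Group total:
4 x $22 = $88

$88


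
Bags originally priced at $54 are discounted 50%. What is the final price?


Calculate the discount amount:
50% of $54 = $27
Subtract from original:
$54 - $27 = $27

$27


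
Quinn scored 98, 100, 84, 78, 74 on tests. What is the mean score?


Add the scores:
98 + 100 + 84 + 78 + 74 = 434
Divide by the number of tests:
434 / 5 = 86.8

86.8


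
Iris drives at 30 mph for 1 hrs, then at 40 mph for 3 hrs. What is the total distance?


Leg 1 distance:
30 x 1 = 30 miles
Leg 2 distance:
40 x 3 = 120 miles
Total distance:
30 + 120 = 150 miles

150 miles


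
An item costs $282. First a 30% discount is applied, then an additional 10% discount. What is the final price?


First discount:
30% of $282 = $84.60
Price after first discount:
$282 - $84.60 = $197.40
Second discount:
10% of $197.40 = $19.74
Final price:
$197.40 - $19.74 = $177.66

$177.66


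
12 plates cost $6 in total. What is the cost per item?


Total cost: $6
Number of items: 12
Unit price: $6 / 12 = $0.50

$0.50


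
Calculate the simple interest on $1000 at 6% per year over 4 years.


Use the formula I = P x R x T / 100
P x R x T = 1000 x 6 x 4 = 24000
I = 24000 / 100 = $240

$240


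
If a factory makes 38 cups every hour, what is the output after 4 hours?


Production rate: 38 cups per hour
Time: 4 hours
Total: 38 x 4 = 152 cups

152 cups


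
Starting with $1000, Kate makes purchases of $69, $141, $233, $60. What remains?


Add up expenses:
$69 + $141 + $233 + $60 = $503
Subtract from budget:
$1000 - $503 = $497

$497


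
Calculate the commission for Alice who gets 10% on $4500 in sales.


Convert rate to decimal:
10% = 0.1
Multiply by sales:
$4500 x 0.1 = $450

$450


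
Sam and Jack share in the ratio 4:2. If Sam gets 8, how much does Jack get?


Find the multiplier:
8 / 4 = 2
Apply to Jack's share:
2 x 2 = 4

4


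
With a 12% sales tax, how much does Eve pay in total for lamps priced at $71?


Calculate the tax:
12% of $71 = $8.52
Add tax to price:
$71 + $8.52 = $79.52

$79.52


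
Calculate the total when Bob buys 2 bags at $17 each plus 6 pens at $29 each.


Cost of bags:
2 x $17 = $34
Cost of pens:
6 x $29 = $174
Add both:
$34 + $174 = $208

$208


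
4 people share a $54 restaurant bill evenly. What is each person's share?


Total bill: $54
Number of people: 4
Each pays: $54 / 4 = $13.50

$13.50


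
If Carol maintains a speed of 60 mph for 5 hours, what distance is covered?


Use the formula: distance = speed x time
Speed = 60 mph, Time = 5 hours
60 x 5 = 300 miles

300 miles


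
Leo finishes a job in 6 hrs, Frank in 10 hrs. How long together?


Leo's rate: 1/6 of the job per hour
Frank's rate: 1/10 of the job per hour
Combined rate: 1/6 + 1/10 = 4/15 per hour
Time = 1 / (4/15) = 15/4 = 3.75 hours

3.75 hours


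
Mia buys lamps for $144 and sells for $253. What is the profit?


Selling price = $253
Cost price = $144
Profit = selling price - cost price:
Profit = $253 - $144 = $109

$109


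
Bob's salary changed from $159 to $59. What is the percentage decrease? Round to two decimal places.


Find the absolute change:
|59 - 159| = 100
Divide by original and multiply by 100:
100 / 159 x 100 = 62.8930...% ≈ 62.89%

62.89%


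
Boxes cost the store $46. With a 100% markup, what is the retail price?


Calculate the markup amount:
100% of $46 = $46
Add to cost:
$46 + $46 = $92

$92


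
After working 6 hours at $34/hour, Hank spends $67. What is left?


Calculate earnings:
6 x $34 = $204
Subtract spending:
$204 - $67 = $137

$137


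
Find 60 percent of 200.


Convert percentage to decimal:
60% = 0.6
Multiply:
200 x 0.6 = 120

120


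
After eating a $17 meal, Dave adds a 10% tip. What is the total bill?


Calculate the tip:
10% of $17 = $1.70
Add tip to meal cost:
$17 + $1.70 = $18.70

$18.70


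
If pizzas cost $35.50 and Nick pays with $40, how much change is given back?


Start with the amount paid:
$40
Subtract the price:
$40 - $35.50 = $4.50

$4.50


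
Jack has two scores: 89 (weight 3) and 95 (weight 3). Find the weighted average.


Weighted sum:
3 x 89 + 3 x 95 = 552
Total weight:
3 + 3 = 6
Weighted average:
552 / 6 = 92

92


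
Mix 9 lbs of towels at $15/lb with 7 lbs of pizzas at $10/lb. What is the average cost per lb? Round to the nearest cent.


Cost of towels:
9 x $15 = $135
Cost of pizzas:
7 x $10 = $70
Total cost: $135 + $70 = $205
Total weight: 16 lbs
Average: $205 / 16 = $12.8125 ≈ $12.81/lb

$12.81/lb


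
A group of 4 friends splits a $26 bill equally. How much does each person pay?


Total bill: $26
Number of people: 4
Each pays: $26 / 4 = $6.50

$6.50


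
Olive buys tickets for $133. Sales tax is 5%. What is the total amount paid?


Calculate the tax:
5% of $133 = $6.65
Add tax to price:
$133 + $6.65 = $139.65

$139.65


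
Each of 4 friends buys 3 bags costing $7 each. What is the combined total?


Cost per person:
3 x $7 = $21
Group total:
4 x $21 = $84

$84


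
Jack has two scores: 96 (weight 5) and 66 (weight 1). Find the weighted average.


Weighted sum:
5 x 96 + 1 x 66 = 546
Total weight:
5 + 1 = 6
Weighted average:
546 / 6 = 91

91


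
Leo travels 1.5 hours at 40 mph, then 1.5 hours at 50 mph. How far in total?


Leg 1 distance:
40 x 1.5 = 60 miles
Leg 2 distance:
50 x 1.5 = 75 miles
Total distance:
60 + 75 = 135 miles

135 miles


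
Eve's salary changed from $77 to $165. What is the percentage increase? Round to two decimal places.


Find the absolute change:
|165 - 77| = 88
Divide by original and multiply by 100:
88 / 77 x 100 = 114.2857...% ≈ 114.29%

114.29%


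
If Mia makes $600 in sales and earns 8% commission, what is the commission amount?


Convert rate to decimal:
8% = 0.08
Multiply by sales:
$600 x 0.08 = $48

$48


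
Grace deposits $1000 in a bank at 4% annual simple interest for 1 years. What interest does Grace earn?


Use the formula I = P x R x T / 100
P x R x T = 1000 x 4 x 1 = 4000
I = 4000 / 100 = $40

$40


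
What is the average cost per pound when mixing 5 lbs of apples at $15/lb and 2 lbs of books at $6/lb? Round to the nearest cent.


Cost of apples:
5 x $15 = $75
Cost of books:
2 x $6 = $12
Total cost: $75 + $12 = $87
Total weight: 7 lbs
Average: $87 / 7 = $12.4285... ≈ $12.43/lb

$12.43/lb


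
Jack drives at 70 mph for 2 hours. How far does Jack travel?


Use the formula: distance = speed x time
Speed = 70 mph, Time = 2 hours
70 x 2 = 140 miles

140 miles


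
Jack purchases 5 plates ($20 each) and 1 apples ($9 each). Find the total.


Cost of plates:
5 x $20 = $100
Cost of apples:
1 x $9 = $9
Add both:
$100 + $9 = $109

$109


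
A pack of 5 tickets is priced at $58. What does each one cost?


Total cost: $58
Number of items: 5
Unit price: $58 / 5 = $11.60

$11.60


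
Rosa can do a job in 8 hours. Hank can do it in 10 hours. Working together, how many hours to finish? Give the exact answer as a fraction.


Rosa's rate: 1/8 of the job per hour
Hank's rate: 1/10 of the job per hour
Combined rate: 1/8 + 1/10 = 9/40 per hour
Time = 1 / (9/40) = 40/9 hours (≈ 4.44 hours)

40/9 hours


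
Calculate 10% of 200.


Convert percentage to decimal:
10% = 0.1
Multiply:
200 x 0.1 = 20

20


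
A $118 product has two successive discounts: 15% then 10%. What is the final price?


First discount:
15% of $118 = $17.70
Price after first discount:
$118 - $17.70 = $100.30
Second discount:
10% of $100.30 = $10.03
Final price:
$100.30 - $10.03 = $90.27

$90.27


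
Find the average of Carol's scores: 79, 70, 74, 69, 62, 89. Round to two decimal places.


Add the scores:
79 + 70 + 74 + 69 + 62 + 89 = 443
Divide by the number of tests:
443 / 6 = 73.8333... ≈ 73.83

73.83


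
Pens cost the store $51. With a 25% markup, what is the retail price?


Calculate the markup amount:
25% of $51 = $12.75
Add to cost:
$51 + $12.75 = $63.75

$63.75


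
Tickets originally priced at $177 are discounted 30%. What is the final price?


Calculate the discount amount:
30% of $177 = $53.10
Subtract from original:
$177 - $53.10 = $123.90

$123.90


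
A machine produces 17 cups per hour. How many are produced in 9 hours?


Production rate: 17 cups per hour
Time: 9 hours
Total: 17 x 9 = 153 cups

153 cups


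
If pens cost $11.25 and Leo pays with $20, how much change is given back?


Start with the amount paid:
$20
Subtract the price:
$20 - $11.25 = $8.75

$8.75


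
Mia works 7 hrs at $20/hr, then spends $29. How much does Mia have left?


Calculate earnings:
7 x $20 = $140
Subtract spending:
$140 - $29 = $111

$111


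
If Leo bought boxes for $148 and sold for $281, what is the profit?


Selling price = $281
Cost price = $148
Profit = selling price - cost price:
Profit = $281 - $148 = $133

$133


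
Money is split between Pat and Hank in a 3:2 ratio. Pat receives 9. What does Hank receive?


Find the multiplier:
9 / 3 = 3
Apply to Hank's share:
2 x 3 = 6

6


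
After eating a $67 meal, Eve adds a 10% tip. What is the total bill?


Calculate the tip:
10% of $67 = $6.70
Add tip to meal cost:
$67 + $6.70 = $73.70

$73.70


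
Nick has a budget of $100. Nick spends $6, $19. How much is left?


Add up expenses:
$6 + $19 = $25
Subtract from budget:
$100 - $25 = $75

$75


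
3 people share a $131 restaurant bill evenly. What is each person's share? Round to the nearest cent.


Total bill: $131
Number of people: 3
Each pays: $131 / 3 = $43.6666... ≈ $43.67

$43.67


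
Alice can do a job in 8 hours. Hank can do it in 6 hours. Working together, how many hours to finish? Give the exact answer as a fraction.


Alice's rate: 1/8 of the job per hour
Hank's rate: 1/6 of the job per hour
Combined rate: 1/8 + 1/6 = 7/24 per hour
Time = 1 / (7/24) = 24/7 hours (≈ 3.43 hours)

24/7 hours


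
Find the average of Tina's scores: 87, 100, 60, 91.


Add the scores:
87 + 100 + 60 + 91 = 338
Divide by the number of tests:
338 / 4 = 84.5

84.5


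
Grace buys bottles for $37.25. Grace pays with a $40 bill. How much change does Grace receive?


Start with the amount paid:
$40
Subtract the price:
$40 - $37.25 = $2.75

$2.75


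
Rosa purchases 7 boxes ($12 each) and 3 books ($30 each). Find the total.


Cost of boxes:
7 x $12 = $84
Cost of books:
3 x $30 = $90
Add both:
$84 + $90 = $174

$174


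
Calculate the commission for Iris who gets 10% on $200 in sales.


Convert rate to decimal:
10% = 0.1
Multiply by sales:
$200 x 0.1 = $20

$20


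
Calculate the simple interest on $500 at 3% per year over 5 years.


Use the formula I = P x R x T / 100
P x R x T = 500 x 3 x 5 = 7500
I = 7500 / 100 = $75

$75


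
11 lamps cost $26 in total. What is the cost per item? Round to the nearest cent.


Total cost: $26
Number of items: 11
Unit price: $26 / 11 = $2.3636... ≈ $2.36

$2.36


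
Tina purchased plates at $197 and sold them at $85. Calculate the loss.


Selling price = $85
Cost price = $197
Loss = cost price - selling price:
Loss = $197 - $85 = $112

$112


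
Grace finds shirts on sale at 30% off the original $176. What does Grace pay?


Calculate the discount amount:
30% of $176 = $52.80
Subtract from original:
$176 - $52.80 = $123.20

$123.20


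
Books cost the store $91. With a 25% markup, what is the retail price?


Calculate the markup amount:
25% of $91 = $22.75
Add to cost:
$91 + $22.75 = $113.75

$113.75


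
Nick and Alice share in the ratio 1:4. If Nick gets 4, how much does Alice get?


Find the multiplier:
4 / 1 = 4
Apply to Alice's share:
4 x 4 = 16

16


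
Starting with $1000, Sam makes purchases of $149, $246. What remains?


Add up expenses:
$149 + $246 = $395
Subtract from budget:
$1000 - $395 = $605

$605


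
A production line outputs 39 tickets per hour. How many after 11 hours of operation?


Production rate: 39 tickets per hour
Time: 11 hours
Total: 39 x 11 = 429 tickets

429 tickets


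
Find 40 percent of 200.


Convert percentage to decimal:
40% = 0.4
Multiply:
200 x 0.4 = 80

80


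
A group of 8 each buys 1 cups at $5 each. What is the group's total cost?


Cost per person:
1 x $5 = $5
Group total:
8 x $5 = $40

$40


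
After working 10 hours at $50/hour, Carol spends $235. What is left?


Calculate earnings:
10 x $50 = $500
Subtract spending:
$500 - $235 = $265

$265


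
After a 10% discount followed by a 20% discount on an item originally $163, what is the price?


First discount:
10% of $163 = $16.30
Price after first discount:
$163 - $16.30 = $146.70
Second discount:
20% of $146.70 = $29.34
Final price:
$146.70 - $29.34 = $117.36

$117.36


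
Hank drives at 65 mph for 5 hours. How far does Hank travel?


Use the formula: distance = speed x time
Speed = 65 mph, Time = 5 hours
65 x 5 = 325 miles

325 miles


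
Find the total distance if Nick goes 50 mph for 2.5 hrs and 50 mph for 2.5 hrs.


Leg 1 distance:
50 x 2.5 = 125 miles
Leg 2 distance:
50 x 2.5 = 125 miles
Total distance:
125 + 125 = 250 miles

250 miles


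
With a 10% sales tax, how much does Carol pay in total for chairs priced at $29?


Calculate the tax:
10% of $29 = $2.90
Add tax to price:
$29 + $2.90 = $31.90

$31.90


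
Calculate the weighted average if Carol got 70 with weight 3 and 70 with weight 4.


Weighted sum:
3 x 70 + 4 x 70 = 490
Total weight:
3 + 4 = 7
Weighted average:
490 / 7 = 70

70


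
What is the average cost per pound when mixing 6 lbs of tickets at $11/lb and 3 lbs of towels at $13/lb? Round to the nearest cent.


Cost of tickets:
6 x $11 = $66
Cost of towels:
3 x $13 = $39
Total cost: $66 + $39 = $105
Total weight: 9 lbs
Average: $105 / 9 = $11.6666... ≈ $11.67/lb

$11.67/lb


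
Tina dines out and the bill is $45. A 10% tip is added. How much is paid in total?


Calculate the tip:
10% of $45 = $4.50
Add tip to meal cost:
$45 + $4.50 = $49.50

$49.50


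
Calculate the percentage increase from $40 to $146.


Find the absolute change:
|146 - 40| = 106
Divide by original and multiply by 100:
106 / 40 x 100 = 265%

265%


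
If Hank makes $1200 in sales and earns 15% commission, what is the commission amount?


Convert rate to decimal:
15% = 0.15
Multiply by sales:
$1200 x 0.15 = $180

$180


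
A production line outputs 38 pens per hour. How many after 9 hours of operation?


Production rate: 38 pens per hour
Time: 9 hours
Total: 38 x 9 = 342 pens

342 pens


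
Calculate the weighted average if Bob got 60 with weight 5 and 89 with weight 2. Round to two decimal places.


Weighted sum:
5 x 60 + 2 x 89 = 478
Total weight:
5 + 2 = 7
Weighted average:
478 / 7 = 68.2857... ≈ 68.29

68.29


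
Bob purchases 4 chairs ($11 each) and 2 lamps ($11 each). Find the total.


Cost of chairs:
4 x $11 = $44
Cost of lamps:
2 x $11 = $22
Add both:
$44 + $22 = $66

$66


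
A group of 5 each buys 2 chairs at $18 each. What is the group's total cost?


Cost per person:
2 x $18 = $36
Group total:
5 x $36 = $180

$180


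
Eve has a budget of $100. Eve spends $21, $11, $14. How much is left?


Add up expenses:
$21 + $11 + $14 = $46
Subtract from budget:
$100 - $46 = $54

$54


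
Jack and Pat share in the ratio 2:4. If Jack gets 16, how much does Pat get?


Find the multiplier:
16 / 2 = 8
Apply to Pat's share:
4 x 8 = 32

32


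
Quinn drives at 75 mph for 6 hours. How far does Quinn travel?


Use the formula: distance = speed x time
Speed = 75 mph, Time = 6 hours
75 x 6 = 450 miles

450 miles


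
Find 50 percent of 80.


Convert percentage to decimal:
50% = 0.5
Multiply:
80 x 0.5 = 40

40


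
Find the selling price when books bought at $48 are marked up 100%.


Calculate the markup amount:
100% of $48 = $48
Add to cost:
$48 + $48 = $96

$96


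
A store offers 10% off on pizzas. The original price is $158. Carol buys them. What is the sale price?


Calculate the discount amount:
10% of $158 = $15.80
Subtract from original:
$158 - $15.80 = $142.20

$142.20


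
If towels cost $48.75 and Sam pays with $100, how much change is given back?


Start with the amount paid:
$100
Subtract the price:
$100 - $48.75 = $51.25

$51.25


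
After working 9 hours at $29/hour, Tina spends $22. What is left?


Calculate earnings:
9 x $29 = $261
Subtract spending:
$261 - $22 = $239

$239


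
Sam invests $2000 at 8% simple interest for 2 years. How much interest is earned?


Use the formula I = P x R x T / 100
P x R x T = 2000 x 8 x 2 = 32000
I = 32000 / 100 = $320

$320


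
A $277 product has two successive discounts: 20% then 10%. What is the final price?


First discount:
20% of $277 = $55.40
Price after first discount:
$277 - $55.40 = $221.60
Second discount:
10% of $221.60 = $22.16
Final price:
$221.60 - $22.16 = $199.44

$199.44


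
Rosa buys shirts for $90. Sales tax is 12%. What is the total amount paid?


Calculate the tax:
12% of $90 = $10.80
Add tax to price:
$90 + $10.80 = $100.80

$100.80


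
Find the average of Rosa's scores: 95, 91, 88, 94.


Add the scores:
95 + 91 + 88 + 94 = 368
Divide by the number of tests:
368 / 4 = 92

92


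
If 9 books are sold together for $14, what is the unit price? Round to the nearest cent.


Total cost: $14
Number of items: 9
Unit price: $14 / 9 = $1.5555... ≈ $1.56

$1.56


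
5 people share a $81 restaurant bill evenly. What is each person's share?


Total bill: $81
Number of people: 5
Each pays: $81 / 5 = $16.20

$16.20


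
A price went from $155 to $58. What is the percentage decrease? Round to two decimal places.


Find the absolute change:
|58 - 155| = 97
Divide by original and multiply by 100:
97 / 155 x 100 = 62.5806...% ≈ 62.58%

62.58%


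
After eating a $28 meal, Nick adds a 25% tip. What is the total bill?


Calculate the tip:
25% of $28 = $7
Add tip to meal cost:
$28 + $7 = $35

$35


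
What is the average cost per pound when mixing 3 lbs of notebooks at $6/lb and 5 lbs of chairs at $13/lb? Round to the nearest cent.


Cost of notebooks:
3 x $6 = $18
Cost of chairs:
5 x $13 = $65
Total cost: $18 + $65 = $83
Total weight: 8 lbs
Average: $83 / 8 = $10.375 ≈ $10.38/lb

$10.38/lb


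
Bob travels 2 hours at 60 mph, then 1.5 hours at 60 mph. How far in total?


Leg 1 distance:
60 x 2 = 120 miles
Leg 2 distance:
60 x 1.5 = 90 miles
Total distance:
120 + 90 = 210 miles

210 miles


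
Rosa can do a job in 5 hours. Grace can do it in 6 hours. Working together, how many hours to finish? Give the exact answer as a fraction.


Rosa's rate: 1/5 of the job per hour
Grace's rate: 1/6 of the job per hour
Combined rate: 1/5 + 1/6 = 11/30 per hour
Time = 1 / (11/30) = 30/11 hours (≈ 2.73 hours)

30/11 hours


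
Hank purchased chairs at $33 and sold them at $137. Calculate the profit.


Selling price = $137
Cost price = $33
Profit = selling price - cost price:
Profit = $137 - $33 = $104

$104


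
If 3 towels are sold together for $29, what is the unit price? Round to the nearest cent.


Total cost: $29
Number of items: 3
Unit price: $29 / 3 = $9.6666... ≈ $9.67

$9.67


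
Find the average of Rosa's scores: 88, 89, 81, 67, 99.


Add the scores:
88 + 89 + 81 + 67 + 99 = 424
Divide by the number of tests:
424 / 5 = 84.8

84.8


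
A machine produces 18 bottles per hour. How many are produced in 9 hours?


Production rate: 18 bottles per hour
Time: 9 hours
Total: 18 x 9 = 162 bottles

162 bottles


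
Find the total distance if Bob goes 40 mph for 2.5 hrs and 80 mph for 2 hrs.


Leg 1 distance:
40 x 2.5 = 100 miles
Leg 2 distance:
80 x 2 = 160 miles
Total distance:
100 + 160 = 260 miles

260 miles


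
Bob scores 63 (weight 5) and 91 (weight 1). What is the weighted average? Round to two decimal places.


Weighted sum:
5 x 63 + 1 x 91 = 406
Total weight:
5 + 1 = 6
Weighted average:
406 / 6 = 67.6666... ≈ 67.67

67.67


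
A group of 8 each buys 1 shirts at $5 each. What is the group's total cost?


Cost per person:
1 x $5 = $5
Group total:
8 x $5 = $40

$40


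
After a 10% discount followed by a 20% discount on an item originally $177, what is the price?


First discount:
10% of $177 = $17.70
Price after first discount:
$177 - $17.70 = $159.30
Second discount:
20% of $159.30 = $31.86
Final price:
$159.30 - $31.86 = $127.44

$127.44


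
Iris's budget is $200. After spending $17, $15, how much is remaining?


Add up expenses:
$17 + $15 = $32
Subtract from budget:
$200 - $32 = $168

$168


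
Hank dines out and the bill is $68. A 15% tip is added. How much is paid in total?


Calculate the tip:
15% of $68 = $10.20
Add tip to meal cost:
$68 + $10.20 = $78.20

$78.20


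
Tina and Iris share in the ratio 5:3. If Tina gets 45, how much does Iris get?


Find the multiplier:
45 / 5 = 9
Apply to Iris's share:
3 x 9 = 27

27


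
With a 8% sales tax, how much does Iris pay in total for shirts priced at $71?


Calculate the tax:
8% of $71 = $5.68
Add tax to price:
$71 + $5.68 = $76.68

$76.68


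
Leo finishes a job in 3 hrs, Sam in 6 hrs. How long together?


Leo's rate: 1/3 of the job per hour
Sam's rate: 1/6 of the job per hour
Combined rate: 1/3 + 1/6 = 1/2 per hour
Time = 1 / (1/2) = 2 hours

2 hours


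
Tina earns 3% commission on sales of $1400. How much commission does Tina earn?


Convert rate to decimal:
3% = 0.03
Multiply by sales:
$1400 x 0.03 = $42

$42


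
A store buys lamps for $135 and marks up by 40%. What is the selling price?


Calculate the markup amount:
40% of $135 = $54
Add to cost:
$135 + $54 = $189

$189


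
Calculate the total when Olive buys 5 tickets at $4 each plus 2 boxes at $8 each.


Cost of tickets:
5 x $4 = $20
Cost of boxes:
2 x $8 = $16
Add both:
$20 + $16 = $36

$36


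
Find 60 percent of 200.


Convert percentage to decimal:
60% = 0.6
Multiply:
200 x 0.6 = 120

120


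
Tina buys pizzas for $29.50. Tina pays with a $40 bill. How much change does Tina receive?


Start with the amount paid:
$40
Subtract the price:
$40 - $29.50 = $10.50

$10.50


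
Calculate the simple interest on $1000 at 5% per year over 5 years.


Use the formula I = P x R x T / 100
P x R x T = 1000 x 5 x 5 = 25000
I = 25000 / 100 = $250

$250


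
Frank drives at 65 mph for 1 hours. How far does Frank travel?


Use the formula: distance = speed x time
Speed = 65 mph, Time = 1 hours
65 x 1 = 65 miles

65 miles


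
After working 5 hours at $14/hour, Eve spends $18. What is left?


Calculate earnings:
5 x $14 = $70
Subtract spending:
$70 - $18 = $52

$52


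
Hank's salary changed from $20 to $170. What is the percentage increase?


Find the absolute change:
|170 - 20| = 150
Divide by original and multiply by 100:
150 / 20 x 100 = 750%

750%


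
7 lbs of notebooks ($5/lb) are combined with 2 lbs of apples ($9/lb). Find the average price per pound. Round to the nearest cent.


Cost of notebooks:
7 x $5 = $35
Cost of apples:
2 x $9 = $18
Total cost: $35 + $18 = $53
Total weight: 9 lbs
Average: $53 / 9 = $5.8888... ≈ $5.89/lb

$5.89/lb


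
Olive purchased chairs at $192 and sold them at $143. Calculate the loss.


Selling price = $143
Cost price = $192
Loss = cost price - selling price:
Loss = $192 - $143 = $49

$49


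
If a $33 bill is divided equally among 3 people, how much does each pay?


Total bill: $33
Number of people: 3
Each pays: $33 / 3 = $11

$11


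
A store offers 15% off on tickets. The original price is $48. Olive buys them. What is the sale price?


Calculate the discount amount:
15% of $48 = $7.20
Subtract from original:
$48 - $7.20 = $40.80

$40.80


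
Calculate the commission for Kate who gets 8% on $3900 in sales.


Convert rate to decimal:
8% = 0.08
Multiply by sales:
$3900 x 0.08 = $312

$312


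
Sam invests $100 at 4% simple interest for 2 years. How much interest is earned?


Use the formula I = P x R x T / 100
P x R x T = 100 x 4 x 2 = 800
I = 800 / 100 = $8

$8


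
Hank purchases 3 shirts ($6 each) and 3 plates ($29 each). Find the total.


Cost of shirts:
3 x $6 = $18
Cost of plates:
3 x $29 = $87
Add both:
$18 + $87 = $105

$105


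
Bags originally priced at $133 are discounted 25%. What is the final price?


Calculate the discount amount:
25% of $133 = $33.25
Subtract from original:
$133 - $33.25 = $99.75

$99.75


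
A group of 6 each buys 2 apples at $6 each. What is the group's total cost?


Cost per person:
2 x $6 = $12
Group total:
6 x $12 = $72

$72


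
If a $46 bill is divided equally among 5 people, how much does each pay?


Total bill: $46
Number of people: 5
Each pays: $46 / 5 = $9.20

$9.20


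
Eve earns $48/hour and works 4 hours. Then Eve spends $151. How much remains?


Calculate earnings:
4 x $48 = $192
Subtract spending:
$192 - $151 = $41

$41


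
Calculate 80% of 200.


Convert percentage to decimal:
80% = 0.8
Multiply:
200 x 0.8 = 160

160


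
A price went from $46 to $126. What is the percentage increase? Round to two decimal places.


Find the absolute change:
|126 - 46| = 80
Divide by original and multiply by 100:
80 / 46 x 100 = 173.9130...% ≈ 173.91%

173.91%


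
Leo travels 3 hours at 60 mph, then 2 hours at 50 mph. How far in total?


Leg 1 distance:
60 x 3 = 180 miles
Leg 2 distance:
50 x 2 = 100 miles
Total distance:
180 + 100 = 280 miles

280 miles


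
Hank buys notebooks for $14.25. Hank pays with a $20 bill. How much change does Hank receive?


Start with the amount paid:
$20
Subtract the price:
$20 - $14.25 = $5.75

$5.75


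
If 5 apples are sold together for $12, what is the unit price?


Total cost: $12
Number of items: 5
Unit price: $12 / 5 = $2.40

$2.40


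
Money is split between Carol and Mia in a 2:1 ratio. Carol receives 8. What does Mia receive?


Find the multiplier:
8 / 2 = 4
Apply to Mia's share:
1 x 4 = 4

4


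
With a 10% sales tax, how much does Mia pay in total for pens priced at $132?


Calculate the tax:
10% of $132 = $13.20
Add tax to price:
$132 + $13.20 = $145.20

$145.20


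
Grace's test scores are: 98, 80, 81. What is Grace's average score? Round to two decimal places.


Add the scores:
98 + 80 + 81 = 259
Divide by the number of tests:
259 / 3 = 86.3333... ≈ 86.33

86.33


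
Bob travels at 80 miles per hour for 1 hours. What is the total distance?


Use the formula: distance = speed x time
Speed = 80 mph, Time = 1 hours
80 x 1 = 80 miles

80 miles


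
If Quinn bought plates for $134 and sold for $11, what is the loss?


Selling price = $11
Cost price = $134
Loss = cost price - selling price:
Loss = $134 - $11 = $123

$123


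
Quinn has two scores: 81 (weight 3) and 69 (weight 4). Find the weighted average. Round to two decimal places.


Weighted sum:
3 x 81 + 4 x 69 = 519
Total weight:
3 + 4 = 7
Weighted average:
519 / 7 = 74.1428... ≈ 74.14

74.14


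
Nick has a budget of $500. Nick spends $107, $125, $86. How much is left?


Add up expenses:
$107 + $125 + $86 = $318
Subtract from budget:
$500 - $318 = $182

$182


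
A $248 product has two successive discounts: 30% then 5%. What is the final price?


First discount:
30% of $248 = $74.40
Price after first discount:
$248 - $74.40 = $173.60
Second discount:
5% of $173.60 = $8.68
Final price:
$173.60 - $8.68 = $164.92

$164.92


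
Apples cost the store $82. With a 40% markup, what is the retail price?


Calculate the markup amount:
40% of $82 = $32.80
Add to cost:
$82 + $32.80 = $114.80

$114.80


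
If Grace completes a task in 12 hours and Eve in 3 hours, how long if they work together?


Grace's rate: 1/12 of the job per hour
Eve's rate: 1/3 of the job per hour
Combined rate: 1/12 + 1/3 = 5/12 per hour
Time = 1 / (5/12) = 12/5 = 2.4 hours

2.4 hours


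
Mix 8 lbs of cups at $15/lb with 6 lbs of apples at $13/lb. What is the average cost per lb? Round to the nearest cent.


Cost of cups:
8 x $15 = $120
Cost of apples:
6 x $13 = $78
Total cost: $120 + $78 = $198
Total weight: 14 lbs
Average: $198 / 14 = $14.1428... ≈ $14.14/lb

$14.14/lb


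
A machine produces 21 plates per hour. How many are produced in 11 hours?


Production rate: 21 plates per hour
Time: 11 hours
Total: 21 x 11 = 231 plates

231 plates


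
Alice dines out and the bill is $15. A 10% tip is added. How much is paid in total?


Calculate the tip:
10% of $15 = $1.50
Add tip to meal cost:
$15 + $1.50 = $16.50

$16.50


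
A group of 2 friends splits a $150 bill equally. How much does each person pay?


Total bill: $150
Number of people: 2
Each pays: $150 / 2 = $75

$75


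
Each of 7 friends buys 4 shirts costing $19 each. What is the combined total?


Cost per person:
4 x $19 = $76
Group total:
7 x $76 = $532

$532


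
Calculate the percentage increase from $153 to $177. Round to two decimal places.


Find the absolute change:
|177 - 153| = 24
Divide by original and multiply by 100:
24 / 153 x 100 = 15.6862...% ≈ 15.69%

15.69%


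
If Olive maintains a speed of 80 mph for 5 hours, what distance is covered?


Use the formula: distance = speed x time
Speed = 80 mph, Time = 5 hours
80 x 5 = 400 miles

400 miles


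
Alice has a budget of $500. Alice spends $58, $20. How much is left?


Add up expenses:
$58 + $20 = $78
Subtract from budget:
$500 - $78 = $422

$422


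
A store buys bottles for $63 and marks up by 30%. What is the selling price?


Calculate the markup amount:
30% of $63 = $18.90
Add to cost:
$63 + $18.90 = $81.90

$81.90


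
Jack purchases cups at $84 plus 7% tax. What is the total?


Calculate the tax:
7% of $84 = $5.88
Add tax to price:
$84 + $5.88 = $89.88

$89.88


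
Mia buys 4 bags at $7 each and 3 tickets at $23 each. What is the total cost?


Cost of bags:
4 x $7 = $28
Cost of tickets:
3 x $23 = $69
Add both:
$28 + $69 = $97

$97


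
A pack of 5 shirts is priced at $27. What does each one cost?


Total cost: $27
Number of items: 5
Unit price: $27 / 5 = $5.40

$5.40


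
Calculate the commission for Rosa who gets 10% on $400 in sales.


Convert rate to decimal:
10% = 0.1
Multiply by sales:
$400 x 0.1 = $40

$40


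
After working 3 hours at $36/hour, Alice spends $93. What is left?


Calculate earnings:
3 x $36 = $108
Subtract spending:
$108 - $93 = $15

$15


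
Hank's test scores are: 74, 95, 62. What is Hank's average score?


Add the scores:
74 + 95 + 62 = 231
Divide by the number of tests:
231 / 3 = 77

77


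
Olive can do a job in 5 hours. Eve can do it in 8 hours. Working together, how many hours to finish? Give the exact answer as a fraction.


Olive's rate: 1/5 of the job per hour
Eve's rate: 1/8 of the job per hour
Combined rate: 1/5 + 1/8 = 13/40 per hour
Time = 1 / (13/40) = 40/13 hours (≈ 3.08 hours)

40/13 hours


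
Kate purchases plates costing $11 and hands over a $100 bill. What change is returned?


Start with the amount paid:
$100
Subtract the price:
$100 - $11 = $89

$89


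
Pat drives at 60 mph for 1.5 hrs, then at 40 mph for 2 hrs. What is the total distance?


Leg 1 distance:
60 x 1.5 = 90 miles
Leg 2 distance:
40 x 2 = 80 miles
Total distance:
90 + 80 = 170 miles

170 miles


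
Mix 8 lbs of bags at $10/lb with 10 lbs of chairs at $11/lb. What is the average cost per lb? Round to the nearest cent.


Cost of bags:
8 x $10 = $80
Cost of chairs:
10 x $11 = $110
Total cost: $80 + $110 = $190
Total weight: 18 lbs
Average: $190 / 18 = $10.5555... ≈ $10.56/lb

$10.56/lb


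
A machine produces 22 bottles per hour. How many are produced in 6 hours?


Production rate: 22 bottles per hour
Time: 6 hours
Total: 22 x 6 = 132 bottles

132 bottles


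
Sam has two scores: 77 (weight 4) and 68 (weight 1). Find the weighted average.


Weighted sum:
4 x 77 + 1 x 68 = 376
Total weight:
4 + 1 = 5
Weighted average:
376 / 5 = 75.2

75.2


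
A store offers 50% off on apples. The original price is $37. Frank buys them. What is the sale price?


Calculate the discount amount:
50% of $37 = $18.50
Subtract from original:
$37 - $18.50 = $18.50

$18.50


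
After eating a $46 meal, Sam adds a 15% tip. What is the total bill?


Calculate the tip:
15% of $46 = $6.90
Add tip to meal cost:
$46 + $6.90 = $52.90

$52.90


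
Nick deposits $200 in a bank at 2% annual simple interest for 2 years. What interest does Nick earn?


Use the formula I = P x R x T / 100
P x R x T = 200 x 2 x 2 = 800
I = 800 / 100 = $8

$8


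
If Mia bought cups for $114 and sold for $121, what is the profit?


Selling price = $121
Cost price = $114
Profit = selling price - cost price:
Profit = $121 - $114 = $7

$7


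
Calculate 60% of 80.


Convert percentage to decimal:
60% = 0.6
Multiply:
80 x 0.6 = 48

48


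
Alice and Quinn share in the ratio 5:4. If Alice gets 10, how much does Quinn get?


Find the multiplier:
10 / 5 = 2
Apply to Quinn's share:
4 x 2 = 8

8


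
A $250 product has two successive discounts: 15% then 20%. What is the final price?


First discount:
15% of $250 = $37.50
Price after first discount:
$250 - $37.50 = $212.50
Second discount:
20% of $212.50 = $42.50
Final price:
$212.50 - $42.50 = $170

$170


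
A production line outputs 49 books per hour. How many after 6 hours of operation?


Production rate: 49 books per hour
Time: 6 hours
Total: 49 x 6 = 294 books

294 books
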